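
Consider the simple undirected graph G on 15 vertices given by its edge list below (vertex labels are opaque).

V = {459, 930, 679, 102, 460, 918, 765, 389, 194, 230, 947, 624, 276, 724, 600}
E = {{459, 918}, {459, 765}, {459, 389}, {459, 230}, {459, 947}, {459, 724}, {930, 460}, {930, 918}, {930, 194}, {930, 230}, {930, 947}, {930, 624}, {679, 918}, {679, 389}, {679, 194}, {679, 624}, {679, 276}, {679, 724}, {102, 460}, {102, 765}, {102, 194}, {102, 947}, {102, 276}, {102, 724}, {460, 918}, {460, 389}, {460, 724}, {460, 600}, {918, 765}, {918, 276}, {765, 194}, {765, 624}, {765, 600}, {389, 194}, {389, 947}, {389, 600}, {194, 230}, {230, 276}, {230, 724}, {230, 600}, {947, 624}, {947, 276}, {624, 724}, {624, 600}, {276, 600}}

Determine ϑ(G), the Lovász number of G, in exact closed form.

5

N(600) = {460, 765, 389, 230, 624, 276}, |N(600)| = 6.
Vertex 276 has 6 neighbors: 679, 102, 918, 230, 947, 600.
N(930) = {460, 918, 194, 230, 947, 624}, |N(930)| = 6.
Vertex 624 has 6 neighbors: 930, 679, 765, 947, 724, 600.
G on 15 vertices is 6-regular; Kneser K(6,2) on C(6,2)=15 vertices.
Distinct eigenvalues (to 5 d.p.): [6.0, 1.0, -3.0].
Lovász (edge-transitive): ϑ = −15·(-3)/((6)−(-3)) = 5.
≈ 5.00000 (to 5 d.p.).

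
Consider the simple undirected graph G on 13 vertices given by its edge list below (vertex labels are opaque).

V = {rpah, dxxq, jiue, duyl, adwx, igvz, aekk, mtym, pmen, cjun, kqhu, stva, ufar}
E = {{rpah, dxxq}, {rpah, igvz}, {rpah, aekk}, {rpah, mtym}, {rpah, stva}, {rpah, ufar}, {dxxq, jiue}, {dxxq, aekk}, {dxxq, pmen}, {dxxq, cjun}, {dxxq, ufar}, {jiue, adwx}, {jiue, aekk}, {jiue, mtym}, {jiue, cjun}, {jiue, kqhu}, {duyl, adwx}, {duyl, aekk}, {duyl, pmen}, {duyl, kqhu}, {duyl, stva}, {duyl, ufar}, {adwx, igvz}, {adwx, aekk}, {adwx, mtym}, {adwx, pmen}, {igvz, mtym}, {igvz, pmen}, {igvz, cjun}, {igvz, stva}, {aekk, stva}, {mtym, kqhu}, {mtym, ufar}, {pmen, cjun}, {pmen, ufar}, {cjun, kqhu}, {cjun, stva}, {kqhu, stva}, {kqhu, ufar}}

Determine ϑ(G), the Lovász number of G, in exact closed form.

sqrt(13)

deg(duyl) = 6; N(duyl) = {adwx, aekk, pmen, kqhu, stva, ufar}.
deg(rpah) = 6; N(rpah) = {dxxq, igvz, aekk, mtym, stva, ufar}.
deg(igvz) = 6; N(igvz) = {rpah, adwx, mtym, pmen, cjun, stva}.
N(kqhu) = {jiue, duyl, mtym, cjun, stva, ufar}, |N(kqhu)| = 6.
Regular of degree 6 on 13 vertices: Paley(13): SR with (k,λ,μ)=(6,2,3).
The 3 distinct eigenvalues: [6.0, 1.3028, -2.3028].
λ_max=6, λ_min=-sqrt(13)/2 - 1/2; ϑ = −13·λ_min/(λ_max−λ_min) = sqrt(13).
ϑ(G) ≈ 3.6055513.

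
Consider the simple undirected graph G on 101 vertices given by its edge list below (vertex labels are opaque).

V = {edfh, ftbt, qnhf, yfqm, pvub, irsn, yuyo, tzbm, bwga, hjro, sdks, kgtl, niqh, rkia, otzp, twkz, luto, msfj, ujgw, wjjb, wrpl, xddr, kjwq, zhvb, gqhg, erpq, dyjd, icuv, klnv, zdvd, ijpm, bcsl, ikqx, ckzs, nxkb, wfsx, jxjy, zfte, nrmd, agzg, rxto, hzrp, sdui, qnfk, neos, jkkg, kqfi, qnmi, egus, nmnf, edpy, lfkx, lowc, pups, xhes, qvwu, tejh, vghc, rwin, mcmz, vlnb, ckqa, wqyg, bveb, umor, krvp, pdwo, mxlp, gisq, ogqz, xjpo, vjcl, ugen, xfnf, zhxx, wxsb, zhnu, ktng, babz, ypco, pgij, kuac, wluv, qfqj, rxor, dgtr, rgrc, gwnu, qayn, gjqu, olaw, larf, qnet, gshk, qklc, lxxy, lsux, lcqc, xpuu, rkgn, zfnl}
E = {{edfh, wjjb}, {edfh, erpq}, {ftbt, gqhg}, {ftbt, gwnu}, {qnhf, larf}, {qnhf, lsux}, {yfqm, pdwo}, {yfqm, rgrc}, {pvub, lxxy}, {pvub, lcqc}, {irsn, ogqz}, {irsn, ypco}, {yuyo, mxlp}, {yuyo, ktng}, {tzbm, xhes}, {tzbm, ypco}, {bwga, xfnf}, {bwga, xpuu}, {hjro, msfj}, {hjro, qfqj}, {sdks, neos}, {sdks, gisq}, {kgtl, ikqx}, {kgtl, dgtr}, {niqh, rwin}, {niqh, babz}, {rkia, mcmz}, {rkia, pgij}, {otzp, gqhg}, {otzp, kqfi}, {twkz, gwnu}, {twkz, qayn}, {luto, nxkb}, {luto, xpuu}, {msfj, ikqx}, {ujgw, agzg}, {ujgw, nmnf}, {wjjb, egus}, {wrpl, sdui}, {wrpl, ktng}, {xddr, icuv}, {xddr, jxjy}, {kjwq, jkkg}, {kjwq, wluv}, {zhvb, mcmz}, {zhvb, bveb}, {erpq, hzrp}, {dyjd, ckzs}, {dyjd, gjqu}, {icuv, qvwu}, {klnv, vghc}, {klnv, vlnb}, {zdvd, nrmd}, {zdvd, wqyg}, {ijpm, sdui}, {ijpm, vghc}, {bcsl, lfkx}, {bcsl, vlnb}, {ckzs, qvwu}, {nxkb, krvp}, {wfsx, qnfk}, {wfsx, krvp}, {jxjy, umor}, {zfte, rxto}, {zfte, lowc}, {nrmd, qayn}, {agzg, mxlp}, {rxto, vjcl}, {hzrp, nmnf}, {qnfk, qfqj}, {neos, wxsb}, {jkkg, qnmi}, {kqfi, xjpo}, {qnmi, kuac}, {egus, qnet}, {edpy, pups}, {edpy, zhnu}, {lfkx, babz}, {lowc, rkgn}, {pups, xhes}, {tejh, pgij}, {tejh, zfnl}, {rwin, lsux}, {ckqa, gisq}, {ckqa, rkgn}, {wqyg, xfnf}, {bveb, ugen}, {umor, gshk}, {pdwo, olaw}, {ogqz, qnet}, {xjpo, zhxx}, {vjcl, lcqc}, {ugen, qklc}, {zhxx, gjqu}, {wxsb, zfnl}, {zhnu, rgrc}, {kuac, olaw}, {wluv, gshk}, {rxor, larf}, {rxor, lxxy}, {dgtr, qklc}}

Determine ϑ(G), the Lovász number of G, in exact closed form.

deg(qnfk) = 2; N(qnfk) = {wfsx, qfqj}.
Vertex ckzs has 2 neighbors: dyjd, qvwu.
N(qnmi) = {jkkg, kuac}, |N(qnmi)| = 2.
N(ogqz) = {irsn, qnet}, |N(ogqz)| = 2.
Regular of degree 2 on 101 vertices: the odd cycle C_{101}.
Distinct eigenvalues (to 6 d.p.): [2.0, 1.996131, 1.98454, 1.96527, 1.938398, 1.904026, 1.862288, 1.813345, 1.757387, 1.694629, 1.625316, 1.549714, 1.468117, 1.38084, 1.288221, 1.190618, 1.088408, 0.981988, 0.871769, 0.758177, 0.641652, 0.522644, 0.401614, 0.279031, 0.155368, 0.031104, -0.093281, -0.217304, -0.340487, -0.462353, -0.582429, -0.700253, -0.815367, -0.927327, -1.035699, -1.140065, -1.240019, -1.335176, -1.425168, -1.509646, -1.588283, -1.660776, -1.726843, -1.78623, -1.838706, -1.884069, -1.922142, -1.952779, -1.975861, -1.991299, -1.999033].
−101·(-2*cos(pi/101)) / ((2)−(-2*cos(pi/101))) = 101*cos(pi/101)/(cos(pi/101) + 1) = ϑ(G).
= 50.487783… (decimal).
Sandwich: α(G)=50 ≤ ϑ(G)=101*cos(pi/101)/(cos(pi/101) + 1) ≤ χ(Ḡ)=51 (both strict).

101*cos(pi/101)/(cos(pi/101) + 1)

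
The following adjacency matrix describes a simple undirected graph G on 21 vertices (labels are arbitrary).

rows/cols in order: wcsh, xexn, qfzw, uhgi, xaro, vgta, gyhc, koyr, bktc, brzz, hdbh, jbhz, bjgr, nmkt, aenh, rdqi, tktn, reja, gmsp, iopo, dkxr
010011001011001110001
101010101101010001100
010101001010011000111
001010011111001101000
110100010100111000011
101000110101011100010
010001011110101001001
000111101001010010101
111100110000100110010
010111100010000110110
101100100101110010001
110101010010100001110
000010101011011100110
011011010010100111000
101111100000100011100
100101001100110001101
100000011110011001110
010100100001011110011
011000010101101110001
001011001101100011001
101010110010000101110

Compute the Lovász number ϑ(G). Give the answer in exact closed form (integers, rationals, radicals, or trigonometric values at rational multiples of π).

6

N(bktc) = {wcsh, xexn, qfzw, uhgi, gyhc, koyr, bjgr, rdqi, tktn, iopo}, |N(bktc)| = 10.
deg(bjgr) = 10; N(bjgr) = {xaro, gyhc, bktc, hdbh, jbhz, nmkt, aenh, rdqi, gmsp, iopo}.
N(qfzw) = {xexn, uhgi, vgta, bktc, hdbh, nmkt, aenh, gmsp, iopo, dkxr}, |N(qfzw)| = 10.
Vertex tktn has 10 neighbors: wcsh, koyr, bktc, brzz, hdbh, nmkt, aenh, reja, gmsp, iopo.
G on 21 vertices is 10-regular; Kneser K(7,2) on C(7,2)=21 vertices.
spec(A) ≈ [10.0, 1.0, -4.0] (distinct, 4 d.p.).
With N=21: ϑ(G) = 21·(-1*(-4))/(10−(-4)) = 6.
ϑ(G) ≈ 6.000000000.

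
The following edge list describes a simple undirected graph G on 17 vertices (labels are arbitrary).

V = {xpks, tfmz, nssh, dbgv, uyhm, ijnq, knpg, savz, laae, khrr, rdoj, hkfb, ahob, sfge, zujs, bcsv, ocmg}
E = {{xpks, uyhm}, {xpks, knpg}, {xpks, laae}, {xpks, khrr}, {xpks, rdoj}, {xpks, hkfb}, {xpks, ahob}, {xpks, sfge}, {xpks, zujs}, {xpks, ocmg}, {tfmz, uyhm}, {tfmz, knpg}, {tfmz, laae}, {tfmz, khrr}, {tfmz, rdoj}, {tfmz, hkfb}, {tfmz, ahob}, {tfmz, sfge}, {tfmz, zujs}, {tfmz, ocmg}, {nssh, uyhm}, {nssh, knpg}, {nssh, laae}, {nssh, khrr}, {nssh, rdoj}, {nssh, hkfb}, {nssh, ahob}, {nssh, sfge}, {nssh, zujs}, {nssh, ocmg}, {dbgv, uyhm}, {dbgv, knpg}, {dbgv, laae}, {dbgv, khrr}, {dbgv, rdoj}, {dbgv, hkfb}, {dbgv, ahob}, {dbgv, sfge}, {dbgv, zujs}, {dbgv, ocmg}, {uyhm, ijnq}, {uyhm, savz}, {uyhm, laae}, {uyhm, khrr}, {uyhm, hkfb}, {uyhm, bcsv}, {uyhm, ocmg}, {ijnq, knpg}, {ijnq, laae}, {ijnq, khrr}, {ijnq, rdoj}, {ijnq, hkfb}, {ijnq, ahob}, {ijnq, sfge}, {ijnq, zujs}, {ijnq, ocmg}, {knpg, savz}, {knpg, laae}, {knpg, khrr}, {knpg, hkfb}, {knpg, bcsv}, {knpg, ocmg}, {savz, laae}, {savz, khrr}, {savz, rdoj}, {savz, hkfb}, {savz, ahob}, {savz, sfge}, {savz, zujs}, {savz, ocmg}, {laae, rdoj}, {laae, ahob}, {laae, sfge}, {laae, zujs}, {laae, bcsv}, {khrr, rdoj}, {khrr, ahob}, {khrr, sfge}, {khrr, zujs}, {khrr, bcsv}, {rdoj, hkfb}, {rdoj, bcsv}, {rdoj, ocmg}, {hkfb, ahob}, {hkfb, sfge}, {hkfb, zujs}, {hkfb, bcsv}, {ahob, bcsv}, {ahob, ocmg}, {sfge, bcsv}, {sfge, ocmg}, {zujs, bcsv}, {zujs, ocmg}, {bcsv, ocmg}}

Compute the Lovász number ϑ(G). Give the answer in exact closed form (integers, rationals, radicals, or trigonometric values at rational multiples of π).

7

deg(rdoj) = 11; N(rdoj) = {xpks, tfmz, nssh, dbgv, ijnq, savz, laae, khrr, hkfb, bcsv, ocmg}.
Vertex dbgv has 10 neighbors: uyhm, knpg, laae, khrr, rdoj, hkfb, ahob, sfge, zujs, ocmg.
N(laae) = {xpks, tfmz, nssh, dbgv, uyhm, ijnq, knpg, savz, rdoj, ahob, sfge, zujs, bcsv}, |N(laae)| = 13.
deg(bcsv) = 10; N(bcsv) = {uyhm, knpg, laae, khrr, rdoj, hkfb, ahob, sfge, zujs, ocmg}.
G = K_{7,6,4}: α = 7 = χ(Ḡ), so ϑ = 7.
≈ 7.00000000 (to 8 d.p.).
Check 7 ≤ 7 ≤ 7: collapsed.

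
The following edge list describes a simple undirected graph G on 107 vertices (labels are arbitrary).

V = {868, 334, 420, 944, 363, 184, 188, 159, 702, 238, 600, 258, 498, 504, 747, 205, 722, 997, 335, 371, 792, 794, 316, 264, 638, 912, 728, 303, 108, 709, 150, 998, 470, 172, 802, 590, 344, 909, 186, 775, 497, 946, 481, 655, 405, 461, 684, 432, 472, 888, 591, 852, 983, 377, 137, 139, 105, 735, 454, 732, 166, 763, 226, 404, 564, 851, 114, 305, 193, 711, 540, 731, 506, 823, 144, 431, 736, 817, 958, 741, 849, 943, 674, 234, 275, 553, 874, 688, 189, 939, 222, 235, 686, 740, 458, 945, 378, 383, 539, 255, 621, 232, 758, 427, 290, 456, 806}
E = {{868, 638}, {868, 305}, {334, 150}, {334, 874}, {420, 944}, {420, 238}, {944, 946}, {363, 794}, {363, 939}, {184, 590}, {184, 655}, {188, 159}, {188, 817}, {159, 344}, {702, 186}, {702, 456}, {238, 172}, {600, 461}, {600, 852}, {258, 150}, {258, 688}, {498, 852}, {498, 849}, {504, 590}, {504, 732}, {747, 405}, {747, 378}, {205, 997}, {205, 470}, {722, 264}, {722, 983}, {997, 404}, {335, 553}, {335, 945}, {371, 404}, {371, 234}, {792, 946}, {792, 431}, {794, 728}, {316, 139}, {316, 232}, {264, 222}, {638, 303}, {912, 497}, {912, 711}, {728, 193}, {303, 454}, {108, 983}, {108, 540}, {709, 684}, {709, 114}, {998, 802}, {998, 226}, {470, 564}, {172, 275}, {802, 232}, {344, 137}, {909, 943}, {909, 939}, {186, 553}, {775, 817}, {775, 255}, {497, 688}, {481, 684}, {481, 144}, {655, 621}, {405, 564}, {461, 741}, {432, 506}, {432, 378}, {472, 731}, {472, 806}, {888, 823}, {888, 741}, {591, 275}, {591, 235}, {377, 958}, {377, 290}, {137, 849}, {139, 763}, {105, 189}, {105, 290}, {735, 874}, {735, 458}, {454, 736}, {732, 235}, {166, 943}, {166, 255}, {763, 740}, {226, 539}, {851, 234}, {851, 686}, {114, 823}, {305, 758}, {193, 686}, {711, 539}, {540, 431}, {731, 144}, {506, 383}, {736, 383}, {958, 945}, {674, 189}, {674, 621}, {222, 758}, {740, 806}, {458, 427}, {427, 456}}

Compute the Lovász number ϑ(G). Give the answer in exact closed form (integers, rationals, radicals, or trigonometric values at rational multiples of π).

deg(481) = 2; N(481) = {684, 144}.
N(335) = {553, 945}, |N(335)| = 2.
N(732) = {504, 235}, |N(732)| = 2.
N(735) = {874, 458}, |N(735)| = 2.
2-regular, N=107; this is C_{107}, the 107-cycle.
Distinct eigenvalues (to 4 d.p.): [2.0, 1.9966, 1.9862, 1.969, 1.9451, 1.9144, 1.8771, 1.8334, 1.7833, 1.7271, 1.665, 1.5971, 1.5237, 1.445, 1.3614, 1.273, 1.1803, 1.0835, 0.983, 0.8791, 0.7721, 0.6625, 0.5506, 0.4369, 0.3216, 0.2052, 0.0881, -0.0294, -0.1467, -0.2635, -0.3794, -0.494, -0.6069, -0.7176, -0.826, -0.9314, -1.0337, -1.1324, -1.2272, -1.3178, -1.4038, -1.485, -1.561, -1.6317, -1.6968, -1.756, -1.8092, -1.8561, -1.8966, -1.9306, -1.9579, -1.9785, -1.9922, -1.9991].
Lovász: ϑ = −107(-2*cos(pi/107))/(2+-(-1)*2*cos(pi/107)) = 107*cos(pi/107)/(cos(pi/107) + 1).
= 53.4885… (decimal).
53 ≤ 107*cos(pi/107)/(cos(pi/107) + 1) ≤ 54: both strict.

107*cos(pi/107)/(cos(pi/107) + 1)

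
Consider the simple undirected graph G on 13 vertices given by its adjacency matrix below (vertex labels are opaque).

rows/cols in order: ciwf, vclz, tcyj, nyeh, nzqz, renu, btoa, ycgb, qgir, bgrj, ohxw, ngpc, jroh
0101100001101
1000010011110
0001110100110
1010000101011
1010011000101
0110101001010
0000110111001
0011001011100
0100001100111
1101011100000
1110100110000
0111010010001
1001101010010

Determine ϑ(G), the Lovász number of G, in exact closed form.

N(jroh) = {ciwf, nyeh, nzqz, btoa, qgir, ngpc}, |N(jroh)| = 6.
Vertex nyeh has 6 neighbors: ciwf, tcyj, ycgb, bgrj, ngpc, jroh.
deg(nzqz) = 6; N(nzqz) = {ciwf, tcyj, renu, btoa, ohxw, jroh}.
deg(tcyj) = 6; N(tcyj) = {nyeh, nzqz, renu, ycgb, ohxw, ngpc}.
Regular of degree 6 on 13 vertices: Paley(13): SR with (k,λ,μ)=(6,2,3).
The 3 distinct eigenvalues: [6.0, 1.30278, -2.30278].
ϑ = −N·λ_min/(λ_max−λ_min) = −13·(-sqrt(13)/2 - 1/2)/(6−(-sqrt(13)/2 - 1/2)) = sqrt(13).
ϑ(G) ≈ 3.605551.

sqrt(13)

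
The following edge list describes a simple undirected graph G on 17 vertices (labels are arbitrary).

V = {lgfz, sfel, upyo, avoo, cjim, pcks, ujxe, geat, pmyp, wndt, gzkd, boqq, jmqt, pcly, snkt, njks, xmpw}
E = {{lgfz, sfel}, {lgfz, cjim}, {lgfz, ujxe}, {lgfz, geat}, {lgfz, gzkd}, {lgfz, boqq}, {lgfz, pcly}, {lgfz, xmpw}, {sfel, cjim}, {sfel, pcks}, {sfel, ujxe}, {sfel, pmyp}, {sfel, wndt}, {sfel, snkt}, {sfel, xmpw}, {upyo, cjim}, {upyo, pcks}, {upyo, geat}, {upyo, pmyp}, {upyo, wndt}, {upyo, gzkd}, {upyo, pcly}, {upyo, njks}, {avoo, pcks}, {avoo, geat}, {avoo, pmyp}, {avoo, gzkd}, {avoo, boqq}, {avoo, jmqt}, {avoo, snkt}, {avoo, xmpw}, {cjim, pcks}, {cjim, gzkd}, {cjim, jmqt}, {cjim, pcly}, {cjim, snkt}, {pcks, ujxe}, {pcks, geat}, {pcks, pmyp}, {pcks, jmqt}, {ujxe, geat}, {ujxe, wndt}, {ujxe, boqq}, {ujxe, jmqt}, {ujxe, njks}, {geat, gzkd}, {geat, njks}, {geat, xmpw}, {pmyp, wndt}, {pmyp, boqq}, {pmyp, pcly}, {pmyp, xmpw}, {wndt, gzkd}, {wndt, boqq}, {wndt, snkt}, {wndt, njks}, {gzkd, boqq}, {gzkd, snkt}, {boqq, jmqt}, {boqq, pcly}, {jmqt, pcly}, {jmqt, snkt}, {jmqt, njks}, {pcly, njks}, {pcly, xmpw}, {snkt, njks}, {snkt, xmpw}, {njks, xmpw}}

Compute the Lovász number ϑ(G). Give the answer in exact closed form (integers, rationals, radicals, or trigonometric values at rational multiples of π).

deg(sfel) = 8; N(sfel) = {lgfz, cjim, pcks, ujxe, pmyp, wndt, snkt, xmpw}.
Vertex upyo has 8 neighbors: cjim, pcks, geat, pmyp, wndt, gzkd, pcly, njks.
Vertex njks has 8 neighbors: upyo, ujxe, geat, wndt, jmqt, pcly, snkt, xmpw.
N(pmyp) = {sfel, upyo, avoo, pcks, wndt, boqq, pcly, xmpw}, |N(pmyp)| = 8.
8-regular, N=17; SR(17,8,3,4) — a Paley graph.
A has 3 distinct eigenvalues ≈ [8.0, 1.562, -2.562].
With N=17: ϑ(G) = 17·(-(-sqrt(17)/2 - 1/2))/(8−(-sqrt(17)/2 - 1/2)) = sqrt(17).
≈ 4.1231056 (to 7 d.p.).

sqrt(17)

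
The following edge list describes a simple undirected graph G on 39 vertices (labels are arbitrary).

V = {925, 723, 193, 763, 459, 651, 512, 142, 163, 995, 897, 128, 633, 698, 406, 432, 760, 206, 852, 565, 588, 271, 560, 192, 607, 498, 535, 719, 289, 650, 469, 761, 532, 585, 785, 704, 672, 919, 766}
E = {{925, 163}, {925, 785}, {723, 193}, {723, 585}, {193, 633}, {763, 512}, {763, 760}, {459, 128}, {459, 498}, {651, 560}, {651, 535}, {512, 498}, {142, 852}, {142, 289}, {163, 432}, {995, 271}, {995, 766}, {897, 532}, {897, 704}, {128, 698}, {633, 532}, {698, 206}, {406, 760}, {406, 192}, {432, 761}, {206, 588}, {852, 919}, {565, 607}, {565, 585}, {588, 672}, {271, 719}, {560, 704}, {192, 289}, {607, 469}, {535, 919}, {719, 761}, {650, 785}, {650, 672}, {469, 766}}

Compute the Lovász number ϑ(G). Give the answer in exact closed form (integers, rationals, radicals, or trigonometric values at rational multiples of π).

39*cos(pi/39)/(cos(pi/39) + 1)

Vertex 560 has 2 neighbors: 651, 704.
N(760) = {763, 406}, |N(760)| = 2.
Vertex 650 has 2 neighbors: 785, 672.
deg(897) = 2; N(897) = {532, 704}.
2-regular, N=39; the odd cycle C_{39}.
spec(A) ≈ [2.0, 1.9741, 1.89707, 1.77091, 1.59889, 1.38545, 1.13613, 0.85739, 0.55643, 0.24107, -0.08053, -0.40005, -0.70921, -1.0, -1.26489, -1.49702, -1.69038, -1.83996, -1.94188, -1.99351] (distinct, 5 d.p.).
λ_max=2, λ_min=-2*cos(pi/39); ϑ = −39·λ_min/(λ_max−λ_min) = 39*cos(pi/39)/(cos(pi/39) + 1).
= 19.468332… (decimal).
19 ≤ 39*cos(pi/39)/(cos(pi/39) + 1) ≤ 20: both strict.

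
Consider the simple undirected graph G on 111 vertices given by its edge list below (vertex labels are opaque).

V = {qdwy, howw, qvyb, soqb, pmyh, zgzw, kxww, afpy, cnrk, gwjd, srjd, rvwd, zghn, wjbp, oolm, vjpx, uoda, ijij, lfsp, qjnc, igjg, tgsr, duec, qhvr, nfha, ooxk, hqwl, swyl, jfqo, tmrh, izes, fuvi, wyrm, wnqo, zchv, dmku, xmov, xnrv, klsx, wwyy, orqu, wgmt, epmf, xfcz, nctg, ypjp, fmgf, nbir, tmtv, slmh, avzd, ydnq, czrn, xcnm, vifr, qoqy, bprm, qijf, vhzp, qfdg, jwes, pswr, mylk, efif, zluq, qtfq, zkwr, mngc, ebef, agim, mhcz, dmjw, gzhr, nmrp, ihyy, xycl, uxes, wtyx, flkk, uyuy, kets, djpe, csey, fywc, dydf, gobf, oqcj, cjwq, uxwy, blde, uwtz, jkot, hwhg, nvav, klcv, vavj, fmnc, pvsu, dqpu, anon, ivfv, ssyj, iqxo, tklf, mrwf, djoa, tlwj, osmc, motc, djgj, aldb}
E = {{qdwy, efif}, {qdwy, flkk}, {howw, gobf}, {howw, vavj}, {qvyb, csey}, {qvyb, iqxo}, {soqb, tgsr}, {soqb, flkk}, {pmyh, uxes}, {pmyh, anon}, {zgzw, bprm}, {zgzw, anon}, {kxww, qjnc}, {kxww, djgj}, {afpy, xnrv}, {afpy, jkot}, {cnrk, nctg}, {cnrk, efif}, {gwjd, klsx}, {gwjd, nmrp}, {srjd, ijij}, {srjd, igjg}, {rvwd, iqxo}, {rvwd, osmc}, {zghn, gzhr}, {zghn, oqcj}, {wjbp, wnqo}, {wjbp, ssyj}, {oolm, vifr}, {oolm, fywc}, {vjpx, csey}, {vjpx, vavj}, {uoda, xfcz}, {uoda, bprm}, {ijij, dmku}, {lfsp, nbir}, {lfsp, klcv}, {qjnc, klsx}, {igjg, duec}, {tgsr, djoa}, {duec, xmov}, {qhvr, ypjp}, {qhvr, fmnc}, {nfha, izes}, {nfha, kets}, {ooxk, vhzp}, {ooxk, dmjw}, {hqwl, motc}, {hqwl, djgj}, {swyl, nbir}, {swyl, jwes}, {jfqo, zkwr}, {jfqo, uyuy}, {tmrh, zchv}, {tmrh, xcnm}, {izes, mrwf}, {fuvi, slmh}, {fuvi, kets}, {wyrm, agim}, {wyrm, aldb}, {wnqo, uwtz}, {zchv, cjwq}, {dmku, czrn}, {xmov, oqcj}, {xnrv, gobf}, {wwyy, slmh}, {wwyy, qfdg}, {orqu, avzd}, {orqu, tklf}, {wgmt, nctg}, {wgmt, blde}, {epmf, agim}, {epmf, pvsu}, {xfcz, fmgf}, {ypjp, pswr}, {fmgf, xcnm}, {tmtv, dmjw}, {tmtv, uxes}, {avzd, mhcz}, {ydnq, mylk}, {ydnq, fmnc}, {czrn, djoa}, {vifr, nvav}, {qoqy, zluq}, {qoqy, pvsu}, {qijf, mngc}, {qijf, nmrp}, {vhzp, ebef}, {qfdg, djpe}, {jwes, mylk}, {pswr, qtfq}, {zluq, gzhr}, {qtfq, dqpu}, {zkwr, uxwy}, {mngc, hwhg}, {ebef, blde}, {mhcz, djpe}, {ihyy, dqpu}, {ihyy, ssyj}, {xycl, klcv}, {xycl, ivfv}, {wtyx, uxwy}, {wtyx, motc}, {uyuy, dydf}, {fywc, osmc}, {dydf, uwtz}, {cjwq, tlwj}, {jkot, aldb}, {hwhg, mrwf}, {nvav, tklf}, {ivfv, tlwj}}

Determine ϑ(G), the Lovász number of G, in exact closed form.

N(ebef) = {vhzp, blde}, |N(ebef)| = 2.
N(fmgf) = {xfcz, xcnm}, |N(fmgf)| = 2.
deg(izes) = 2; N(izes) = {nfha, mrwf}.
deg(blde) = 2; N(blde) = {wgmt, ebef}.
2-regular, N=111; a single 111-cycle (edge-transitive).
spec(A) ≈ [2.0, 1.9968, 1.9872, 1.97123, 1.94895, 1.92043, 1.88575, 1.84504, 1.79841, 1.74603, 1.68805, 1.62466, 1.55607, 1.4825, 1.40417, 1.32135, 1.23429, 1.14329, 1.04861, 0.95058, 0.84951, 0.74571, 0.63953, 0.53129, 0.42136, 0.31007, 0.19779, 0.08488, -0.0283, -0.1414, -0.25404, -0.36586, -0.47652, -0.58565, -0.6929, -0.79793, -0.90041, -1.0, -1.09639, -1.18927, -1.27833, -1.36331, -1.44391, -1.51989, -1.591, -1.65702, -1.71773, -1.77293, -1.82246, -1.86614, -1.90385, -1.93547, -1.96088, -1.98001, -1.99279, -1.9992] (distinct, 5 d.p.).
With N=111: ϑ(G) = 111·(-(-1)*2*cos(pi/111))/(2−(-2*cos(pi/111))) = 111*cos(pi/111)/(cos(pi/111) + 1).
ϑ(G) ≈ 55.488884.
Lovász sandwich 55 ≤ 111*cos(pi/111)/(cos(pi/111) + 1) ≤ 56: both strict.

111*cos(pi/111)/(cos(pi/111) + 1)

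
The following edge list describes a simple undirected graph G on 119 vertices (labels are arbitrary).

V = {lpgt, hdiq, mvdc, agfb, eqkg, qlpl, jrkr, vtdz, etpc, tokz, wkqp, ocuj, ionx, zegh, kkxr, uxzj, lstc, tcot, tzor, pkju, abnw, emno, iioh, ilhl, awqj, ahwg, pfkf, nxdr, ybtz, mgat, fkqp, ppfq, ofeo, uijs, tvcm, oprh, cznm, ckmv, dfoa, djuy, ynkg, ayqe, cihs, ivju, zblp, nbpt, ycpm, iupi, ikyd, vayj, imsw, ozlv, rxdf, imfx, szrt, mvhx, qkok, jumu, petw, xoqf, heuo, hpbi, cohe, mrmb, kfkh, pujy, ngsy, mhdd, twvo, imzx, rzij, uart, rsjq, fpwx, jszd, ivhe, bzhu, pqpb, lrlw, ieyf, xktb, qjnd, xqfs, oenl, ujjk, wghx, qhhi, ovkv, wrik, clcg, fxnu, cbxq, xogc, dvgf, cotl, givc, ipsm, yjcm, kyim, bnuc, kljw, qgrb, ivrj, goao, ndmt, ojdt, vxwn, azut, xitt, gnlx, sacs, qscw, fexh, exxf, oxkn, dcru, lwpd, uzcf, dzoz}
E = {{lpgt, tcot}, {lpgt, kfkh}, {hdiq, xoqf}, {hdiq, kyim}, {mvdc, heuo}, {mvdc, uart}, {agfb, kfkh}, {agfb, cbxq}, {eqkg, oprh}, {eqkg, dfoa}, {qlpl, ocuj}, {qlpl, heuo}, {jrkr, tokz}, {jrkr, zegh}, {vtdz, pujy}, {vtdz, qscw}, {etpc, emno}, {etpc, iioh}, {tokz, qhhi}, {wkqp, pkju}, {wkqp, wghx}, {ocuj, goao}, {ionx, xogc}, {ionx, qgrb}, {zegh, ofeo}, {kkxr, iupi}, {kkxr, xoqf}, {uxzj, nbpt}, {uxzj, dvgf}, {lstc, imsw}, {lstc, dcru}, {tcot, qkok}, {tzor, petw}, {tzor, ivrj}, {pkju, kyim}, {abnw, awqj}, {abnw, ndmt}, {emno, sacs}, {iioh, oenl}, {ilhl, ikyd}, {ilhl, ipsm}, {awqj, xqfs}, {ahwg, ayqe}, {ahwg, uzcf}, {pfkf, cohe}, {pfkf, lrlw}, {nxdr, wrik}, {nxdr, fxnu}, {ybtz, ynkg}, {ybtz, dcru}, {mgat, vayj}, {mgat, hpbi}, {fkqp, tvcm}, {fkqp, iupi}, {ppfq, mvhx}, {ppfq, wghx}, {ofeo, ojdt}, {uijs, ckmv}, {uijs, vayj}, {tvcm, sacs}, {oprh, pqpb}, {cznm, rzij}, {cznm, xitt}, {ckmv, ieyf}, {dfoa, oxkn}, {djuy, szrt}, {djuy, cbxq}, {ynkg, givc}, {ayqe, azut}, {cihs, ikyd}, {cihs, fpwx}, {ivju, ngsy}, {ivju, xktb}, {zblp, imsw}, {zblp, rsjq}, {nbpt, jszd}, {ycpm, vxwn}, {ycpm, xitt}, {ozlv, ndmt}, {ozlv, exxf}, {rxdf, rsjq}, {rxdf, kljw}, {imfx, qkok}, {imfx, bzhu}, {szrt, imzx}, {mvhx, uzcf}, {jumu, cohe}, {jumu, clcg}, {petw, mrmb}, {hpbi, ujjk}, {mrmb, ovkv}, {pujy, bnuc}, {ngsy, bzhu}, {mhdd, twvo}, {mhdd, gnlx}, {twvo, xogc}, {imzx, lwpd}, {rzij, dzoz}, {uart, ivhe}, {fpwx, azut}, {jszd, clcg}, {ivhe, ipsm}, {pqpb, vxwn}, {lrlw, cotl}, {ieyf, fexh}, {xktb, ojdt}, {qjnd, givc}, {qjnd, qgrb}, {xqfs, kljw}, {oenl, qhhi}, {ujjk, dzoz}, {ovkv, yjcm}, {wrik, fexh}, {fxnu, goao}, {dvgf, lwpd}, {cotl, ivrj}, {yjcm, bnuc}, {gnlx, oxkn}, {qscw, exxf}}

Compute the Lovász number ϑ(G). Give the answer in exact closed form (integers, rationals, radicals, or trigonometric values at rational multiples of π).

N(bnuc) = {pujy, yjcm}, |N(bnuc)| = 2.
Vertex fkqp has 2 neighbors: tvcm, iupi.
Vertex wkqp has 2 neighbors: pkju, wghx.
Vertex lpgt has 2 neighbors: tcot, kfkh.
Regular of degree 2 on 119 vertices: a single 119-cycle (edge-transitive).
Distinct eigenvalues (to 3 d.p.): [2.0, 1.997, 1.989, 1.975, 1.956, 1.931, 1.9, 1.865, 1.824, 1.778, 1.728, 1.672, 1.612, 1.547, 1.478, 1.405, 1.328, 1.247, 1.163, 1.075, 0.985, 0.891, 0.796, 0.698, 0.598, 0.496, 0.393, 0.289, 0.185, 0.079, -0.026, -0.132, -0.237, -0.342, -0.445, -0.547, -0.648, -0.747, -0.844, -0.938, -1.03, -1.119, -1.205, -1.288, -1.367, -1.442, -1.513, -1.58, -1.642, -1.7, -1.754, -1.802, -1.845, -1.883, -1.916, -1.944, -1.966, -1.983, -1.994, -1.999].
λ_max=2, λ_min=-2*cos(pi/119); ϑ = −119·λ_min/(λ_max−λ_min) = 119*cos(pi/119)/(cos(pi/119) + 1).
Numerically 59.489631564.
Sandwich: α(G)=59 ≤ ϑ(G)=119*cos(pi/119)/(cos(pi/119) + 1) ≤ χ(Ḡ)=60 (both strict).

119*cos(pi/119)/(cos(pi/119) + 1)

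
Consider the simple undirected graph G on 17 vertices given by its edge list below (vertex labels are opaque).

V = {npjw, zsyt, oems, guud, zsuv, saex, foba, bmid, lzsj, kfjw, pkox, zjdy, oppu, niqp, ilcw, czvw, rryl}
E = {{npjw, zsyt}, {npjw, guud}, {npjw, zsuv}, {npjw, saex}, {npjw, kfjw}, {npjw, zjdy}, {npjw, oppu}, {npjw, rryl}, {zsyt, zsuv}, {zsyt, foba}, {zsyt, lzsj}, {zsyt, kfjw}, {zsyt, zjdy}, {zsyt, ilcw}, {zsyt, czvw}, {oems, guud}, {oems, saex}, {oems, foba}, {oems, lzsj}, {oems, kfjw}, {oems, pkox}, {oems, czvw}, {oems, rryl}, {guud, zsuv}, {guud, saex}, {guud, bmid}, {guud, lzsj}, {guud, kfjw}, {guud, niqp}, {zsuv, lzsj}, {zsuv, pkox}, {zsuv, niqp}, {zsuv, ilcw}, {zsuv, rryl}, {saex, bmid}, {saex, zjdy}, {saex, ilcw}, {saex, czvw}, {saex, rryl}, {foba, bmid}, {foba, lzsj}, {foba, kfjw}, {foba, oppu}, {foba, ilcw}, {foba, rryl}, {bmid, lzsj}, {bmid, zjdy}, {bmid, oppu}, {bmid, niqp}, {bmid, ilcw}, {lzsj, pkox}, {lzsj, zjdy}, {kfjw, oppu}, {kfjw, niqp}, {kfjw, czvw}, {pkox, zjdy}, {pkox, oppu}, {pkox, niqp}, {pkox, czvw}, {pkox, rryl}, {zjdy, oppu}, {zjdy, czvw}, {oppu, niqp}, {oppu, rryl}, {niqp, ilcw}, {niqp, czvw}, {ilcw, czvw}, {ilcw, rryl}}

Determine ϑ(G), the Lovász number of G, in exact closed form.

sqrt(17)

Vertex guud has 8 neighbors: npjw, oems, zsuv, saex, bmid, lzsj, kfjw, niqp.
N(niqp) = {guud, zsuv, bmid, kfjw, pkox, oppu, ilcw, czvw}, |N(niqp)| = 8.
Vertex rryl has 8 neighbors: npjw, oems, zsuv, saex, foba, pkox, oppu, ilcw.
N(zsyt) = {npjw, zsuv, foba, lzsj, kfjw, zjdy, ilcw, czvw}, |N(zsyt)| = 8.
17-vertex 8-regular graph: SR(17,8,3,4) — a Paley graph.
Distinct eigenvalues (to 4 d.p.): [8.0, 1.5616, -2.5616].
Lovász: ϑ = −17(-sqrt(17)/2 - 1/2)/(8+-(-sqrt(17)/2 - 1/2)) = sqrt(17).
= 4.12310563… (decimal).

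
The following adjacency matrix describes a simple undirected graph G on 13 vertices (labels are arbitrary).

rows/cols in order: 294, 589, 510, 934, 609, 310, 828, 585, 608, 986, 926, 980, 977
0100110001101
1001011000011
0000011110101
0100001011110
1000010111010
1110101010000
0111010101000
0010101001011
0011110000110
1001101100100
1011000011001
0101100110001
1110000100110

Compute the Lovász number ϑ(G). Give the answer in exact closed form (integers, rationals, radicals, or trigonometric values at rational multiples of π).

sqrt(13)

Vertex 980 has 6 neighbors: 589, 934, 609, 585, 608, 977.
deg(585) = 6; N(585) = {510, 609, 828, 986, 980, 977}.
N(294) = {589, 609, 310, 986, 926, 977}, |N(294)| = 6.
Vertex 609 has 6 neighbors: 294, 310, 585, 608, 986, 980.
13-vertex 6-regular graph: Paley(13): SR with (k,λ,μ)=(6,2,3).
Distinct eigenvalues (to 6 d.p.): [6.0, 1.302776, -2.302776].
Lovász (edge-transitive): ϑ = −13·(-sqrt(13)/2 - 1/2)/((6)−(-sqrt(13)/2 - 1/2)) = sqrt(13).
= 3.605551… (decimal).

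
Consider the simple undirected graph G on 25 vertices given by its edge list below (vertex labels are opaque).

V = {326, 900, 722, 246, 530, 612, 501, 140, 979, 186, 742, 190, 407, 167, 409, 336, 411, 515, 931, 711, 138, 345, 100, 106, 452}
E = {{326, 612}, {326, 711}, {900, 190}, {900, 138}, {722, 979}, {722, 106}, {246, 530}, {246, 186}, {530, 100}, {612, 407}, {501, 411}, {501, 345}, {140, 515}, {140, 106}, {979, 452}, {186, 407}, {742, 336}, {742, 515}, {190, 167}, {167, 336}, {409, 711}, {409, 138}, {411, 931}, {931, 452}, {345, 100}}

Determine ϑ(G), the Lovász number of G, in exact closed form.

25*cos(pi/25)/(cos(pi/25) + 1)

deg(530) = 2; N(530) = {246, 100}.
deg(140) = 2; N(140) = {515, 106}.
deg(515) = 2; N(515) = {140, 742}.
Vertex 501 has 2 neighbors: 411, 345.
Regular of degree 2 on 25 vertices: the odd cycle C_{25}.
A has 13 distinct eigenvalues ≈ [2.0, 1.93717, 1.75261, 1.45794, 1.07165, 0.61803, 0.12558, -0.37476, -0.85156, -1.27485, -1.61803, -1.85955, -1.98423].
Lovász: ϑ = −25(-2*cos(pi/25))/(2+-(-1)*2*cos(pi/25)) = 25*cos(pi/25)/(cos(pi/25) + 1).
= 12.450521808… (decimal).
Check 12 ≤ 25*cos(pi/25)/(cos(pi/25) + 1) ≤ 13: both strict.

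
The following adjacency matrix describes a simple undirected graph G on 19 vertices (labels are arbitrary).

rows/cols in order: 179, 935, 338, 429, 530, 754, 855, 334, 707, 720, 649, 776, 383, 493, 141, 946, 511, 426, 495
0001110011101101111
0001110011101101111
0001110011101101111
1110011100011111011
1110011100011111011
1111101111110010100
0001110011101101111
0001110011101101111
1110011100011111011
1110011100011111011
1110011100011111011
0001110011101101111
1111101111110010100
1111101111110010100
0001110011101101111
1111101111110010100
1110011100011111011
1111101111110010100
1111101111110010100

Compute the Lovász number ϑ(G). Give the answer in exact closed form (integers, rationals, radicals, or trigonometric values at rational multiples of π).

Vertex 179 has 12 neighbors: 429, 530, 754, 707, 720, 649, 383, 493, 946, 511, 426, 495.
N(511) = {179, 935, 338, 754, 855, 334, 776, 383, 493, 141, 946, 426, 495}, |N(511)| = 13.
Vertex 334 has 12 neighbors: 429, 530, 754, 707, 720, 649, 383, 493, 946, 511, 426, 495.
N(946) = {179, 935, 338, 429, 530, 855, 334, 707, 720, 649, 776, 141, 511}, |N(946)| = 13.
G = K_{7,6,6}: α = 7 = χ(Ḡ), so ϑ = 7.
≈ 7.000000 (to 6 d.p.).
7 ≤ 7 ≤ 7: collapsed.

7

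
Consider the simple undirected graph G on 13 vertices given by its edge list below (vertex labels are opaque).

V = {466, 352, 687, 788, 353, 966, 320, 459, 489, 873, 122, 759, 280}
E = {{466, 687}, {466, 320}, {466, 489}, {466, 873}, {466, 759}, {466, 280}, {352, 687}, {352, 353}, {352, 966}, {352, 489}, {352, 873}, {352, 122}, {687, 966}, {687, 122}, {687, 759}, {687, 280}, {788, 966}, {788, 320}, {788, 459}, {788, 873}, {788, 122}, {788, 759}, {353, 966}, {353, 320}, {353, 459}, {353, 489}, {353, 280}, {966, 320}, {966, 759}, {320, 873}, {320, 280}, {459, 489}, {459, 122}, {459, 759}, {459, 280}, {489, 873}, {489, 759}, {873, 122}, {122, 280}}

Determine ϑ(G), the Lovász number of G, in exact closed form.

sqrt(13)

N(759) = {466, 687, 788, 966, 459, 489}, |N(759)| = 6.
Vertex 122 has 6 neighbors: 352, 687, 788, 459, 873, 280.
N(466) = {687, 320, 489, 873, 759, 280}, |N(466)| = 6.
deg(687) = 6; N(687) = {466, 352, 966, 122, 759, 280}.
G on 13 vertices is 6-regular; strongly regular (13,6,2,3).
Distinct eigenvalues (to 6 d.p.): [6.0, 1.302776, -2.302776].
ϑ = −N·λ_min/(λ_max−λ_min) = −13·(-sqrt(13)/2 - 1/2)/(6−(-sqrt(13)/2 - 1/2)) = sqrt(13).
≈ 3.60555 (to 5 d.p.).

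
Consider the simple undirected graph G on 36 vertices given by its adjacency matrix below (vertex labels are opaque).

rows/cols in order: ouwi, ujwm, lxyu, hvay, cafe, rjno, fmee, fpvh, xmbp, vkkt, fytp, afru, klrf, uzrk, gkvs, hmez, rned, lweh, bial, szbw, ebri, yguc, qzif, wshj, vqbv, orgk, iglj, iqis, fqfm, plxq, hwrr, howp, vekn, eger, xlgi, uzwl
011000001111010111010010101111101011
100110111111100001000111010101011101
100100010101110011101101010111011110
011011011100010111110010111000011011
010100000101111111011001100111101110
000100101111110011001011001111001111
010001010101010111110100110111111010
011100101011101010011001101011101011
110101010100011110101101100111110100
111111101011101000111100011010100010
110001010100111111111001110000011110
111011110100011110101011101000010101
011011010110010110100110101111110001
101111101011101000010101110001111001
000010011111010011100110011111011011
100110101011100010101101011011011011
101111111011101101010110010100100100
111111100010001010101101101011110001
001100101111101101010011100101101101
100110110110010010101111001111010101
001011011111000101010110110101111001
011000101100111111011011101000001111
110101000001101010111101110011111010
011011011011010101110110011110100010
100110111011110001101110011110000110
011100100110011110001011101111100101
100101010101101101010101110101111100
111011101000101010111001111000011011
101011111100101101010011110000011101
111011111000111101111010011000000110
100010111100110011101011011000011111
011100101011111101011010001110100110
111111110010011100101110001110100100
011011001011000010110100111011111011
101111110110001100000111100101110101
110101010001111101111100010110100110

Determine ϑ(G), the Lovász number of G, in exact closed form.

8

Vertex uzrk has 21 neighbors: ouwi, lxyu, hvay, cafe, rjno, fmee, xmbp, fytp, afru, klrf, gkvs, szbw, yguc, wshj, vqbv, orgk, plxq, hwrr, howp, vekn, uzwl.
N(xmbp) = {ouwi, ujwm, hvay, rjno, fpvh, vkkt, uzrk, gkvs, hmez, rned, bial, ebri, yguc, wshj, vqbv, iqis, fqfm, plxq, hwrr, howp, eger}, |N(xmbp)| = 21.
Vertex qzif has 21 neighbors: ouwi, ujwm, hvay, rjno, afru, klrf, gkvs, rned, bial, szbw, ebri, yguc, wshj, vqbv, orgk, fqfm, plxq, hwrr, howp, vekn, xlgi.
deg(yguc) = 21; N(yguc) = {ujwm, lxyu, fmee, xmbp, vkkt, klrf, uzrk, gkvs, hmez, rned, lweh, szbw, ebri, qzif, wshj, vqbv, iglj, vekn, eger, xlgi, uzwl}.
G on 36 vertices is 21-regular; Kneser-type, 2-subsets of [9].
Distinct eigenvalues (to 6 d.p.): [21.0, 1.0, -6.0].
−36·(-6) / ((21)−(-6)) = 8 = ϑ(G).
= 8.000000… (decimal).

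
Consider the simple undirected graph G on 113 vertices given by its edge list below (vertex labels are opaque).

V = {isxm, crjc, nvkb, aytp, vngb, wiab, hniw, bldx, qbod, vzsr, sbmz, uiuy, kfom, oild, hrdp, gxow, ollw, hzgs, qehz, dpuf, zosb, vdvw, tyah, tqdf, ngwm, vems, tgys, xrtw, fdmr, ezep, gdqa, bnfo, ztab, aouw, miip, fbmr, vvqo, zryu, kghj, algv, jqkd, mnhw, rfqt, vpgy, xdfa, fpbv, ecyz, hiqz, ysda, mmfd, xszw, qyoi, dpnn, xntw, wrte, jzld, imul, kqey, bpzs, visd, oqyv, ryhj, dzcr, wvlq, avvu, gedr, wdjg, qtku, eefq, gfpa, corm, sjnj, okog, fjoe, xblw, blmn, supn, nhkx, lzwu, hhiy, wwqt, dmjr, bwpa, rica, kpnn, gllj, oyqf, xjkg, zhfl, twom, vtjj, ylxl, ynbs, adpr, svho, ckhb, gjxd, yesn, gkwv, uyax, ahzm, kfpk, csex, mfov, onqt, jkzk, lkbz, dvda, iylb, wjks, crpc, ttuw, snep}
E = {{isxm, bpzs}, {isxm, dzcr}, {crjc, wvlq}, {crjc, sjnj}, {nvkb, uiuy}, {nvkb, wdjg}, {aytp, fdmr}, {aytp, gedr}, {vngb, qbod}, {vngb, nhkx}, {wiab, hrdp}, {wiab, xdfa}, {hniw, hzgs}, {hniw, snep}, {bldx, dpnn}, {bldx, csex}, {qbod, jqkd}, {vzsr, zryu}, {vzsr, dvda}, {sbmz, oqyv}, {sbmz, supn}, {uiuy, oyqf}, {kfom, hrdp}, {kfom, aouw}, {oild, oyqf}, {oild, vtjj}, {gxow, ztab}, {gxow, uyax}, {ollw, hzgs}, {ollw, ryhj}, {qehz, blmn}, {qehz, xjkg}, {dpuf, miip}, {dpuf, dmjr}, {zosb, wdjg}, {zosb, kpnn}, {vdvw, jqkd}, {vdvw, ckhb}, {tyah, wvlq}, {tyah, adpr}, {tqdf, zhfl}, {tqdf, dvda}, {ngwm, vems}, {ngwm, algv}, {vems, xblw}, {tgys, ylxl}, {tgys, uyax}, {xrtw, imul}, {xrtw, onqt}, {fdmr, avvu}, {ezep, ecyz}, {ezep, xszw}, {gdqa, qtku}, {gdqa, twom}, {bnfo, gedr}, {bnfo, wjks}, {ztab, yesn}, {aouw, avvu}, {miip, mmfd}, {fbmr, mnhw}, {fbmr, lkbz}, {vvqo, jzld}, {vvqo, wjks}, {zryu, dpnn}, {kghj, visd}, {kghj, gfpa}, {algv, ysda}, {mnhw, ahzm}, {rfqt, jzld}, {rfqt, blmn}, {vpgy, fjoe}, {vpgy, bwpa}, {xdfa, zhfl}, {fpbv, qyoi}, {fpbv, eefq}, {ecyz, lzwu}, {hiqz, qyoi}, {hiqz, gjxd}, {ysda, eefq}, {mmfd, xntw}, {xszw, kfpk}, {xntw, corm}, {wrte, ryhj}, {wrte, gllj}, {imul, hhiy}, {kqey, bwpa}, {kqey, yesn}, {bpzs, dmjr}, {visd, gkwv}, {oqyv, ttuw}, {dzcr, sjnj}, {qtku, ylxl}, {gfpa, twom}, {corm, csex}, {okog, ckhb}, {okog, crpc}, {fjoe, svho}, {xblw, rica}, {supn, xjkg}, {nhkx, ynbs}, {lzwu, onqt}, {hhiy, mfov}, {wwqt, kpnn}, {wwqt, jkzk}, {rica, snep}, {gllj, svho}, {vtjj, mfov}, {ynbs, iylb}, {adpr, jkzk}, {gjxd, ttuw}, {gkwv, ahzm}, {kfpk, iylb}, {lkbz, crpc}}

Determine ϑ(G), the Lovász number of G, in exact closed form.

113*cos(pi/113)/(cos(pi/113) + 1)

Vertex ollw has 2 neighbors: hzgs, ryhj.
Vertex ezep has 2 neighbors: ecyz, xszw.
N(wdjg) = {nvkb, zosb}, |N(wdjg)| = 2.
deg(bpzs) = 2; N(bpzs) = {isxm, dmjr}.
G on 113 vertices is 2-regular; this is C_{113}, the 113-cycle.
spec(A) ≈ [2.0, 1.9969, 1.9876, 1.9722, 1.9507, 1.9232, 1.8897, 1.8504, 1.8054, 1.7548, 1.6987, 1.6374, 1.5711, 1.4999, 1.424, 1.3438, 1.2594, 1.1711, 1.0792, 0.9839, 0.8856, 0.7846, 0.6811, 0.5756, 0.4682, 0.3595, 0.2496, 0.1389, 0.0278, -0.0834, -0.1943, -0.3046, -0.414, -0.5221, -0.6286, -0.7331, -0.8354, -0.9351, -1.0319, -1.1255, -1.2157, -1.3021, -1.3844, -1.4625, -1.5361, -1.6049, -1.6687, -1.7274, -1.7807, -1.8286, -1.8708, -1.9072, -1.9377, -1.9622, -1.9807, -1.993, -1.9992] (distinct, 4 d.p.).
ϑ = −N·λ_min/(λ_max−λ_min) = −113·(-2*cos(pi/113))/(2−(-2*cos(pi/113))) = 113*cos(pi/113)/(cos(pi/113) + 1).
ϑ(G) ≈ 56.48908.
Lovász sandwich 56 ≤ 113*cos(pi/113)/(cos(pi/113) + 1) ≤ 57: both strict.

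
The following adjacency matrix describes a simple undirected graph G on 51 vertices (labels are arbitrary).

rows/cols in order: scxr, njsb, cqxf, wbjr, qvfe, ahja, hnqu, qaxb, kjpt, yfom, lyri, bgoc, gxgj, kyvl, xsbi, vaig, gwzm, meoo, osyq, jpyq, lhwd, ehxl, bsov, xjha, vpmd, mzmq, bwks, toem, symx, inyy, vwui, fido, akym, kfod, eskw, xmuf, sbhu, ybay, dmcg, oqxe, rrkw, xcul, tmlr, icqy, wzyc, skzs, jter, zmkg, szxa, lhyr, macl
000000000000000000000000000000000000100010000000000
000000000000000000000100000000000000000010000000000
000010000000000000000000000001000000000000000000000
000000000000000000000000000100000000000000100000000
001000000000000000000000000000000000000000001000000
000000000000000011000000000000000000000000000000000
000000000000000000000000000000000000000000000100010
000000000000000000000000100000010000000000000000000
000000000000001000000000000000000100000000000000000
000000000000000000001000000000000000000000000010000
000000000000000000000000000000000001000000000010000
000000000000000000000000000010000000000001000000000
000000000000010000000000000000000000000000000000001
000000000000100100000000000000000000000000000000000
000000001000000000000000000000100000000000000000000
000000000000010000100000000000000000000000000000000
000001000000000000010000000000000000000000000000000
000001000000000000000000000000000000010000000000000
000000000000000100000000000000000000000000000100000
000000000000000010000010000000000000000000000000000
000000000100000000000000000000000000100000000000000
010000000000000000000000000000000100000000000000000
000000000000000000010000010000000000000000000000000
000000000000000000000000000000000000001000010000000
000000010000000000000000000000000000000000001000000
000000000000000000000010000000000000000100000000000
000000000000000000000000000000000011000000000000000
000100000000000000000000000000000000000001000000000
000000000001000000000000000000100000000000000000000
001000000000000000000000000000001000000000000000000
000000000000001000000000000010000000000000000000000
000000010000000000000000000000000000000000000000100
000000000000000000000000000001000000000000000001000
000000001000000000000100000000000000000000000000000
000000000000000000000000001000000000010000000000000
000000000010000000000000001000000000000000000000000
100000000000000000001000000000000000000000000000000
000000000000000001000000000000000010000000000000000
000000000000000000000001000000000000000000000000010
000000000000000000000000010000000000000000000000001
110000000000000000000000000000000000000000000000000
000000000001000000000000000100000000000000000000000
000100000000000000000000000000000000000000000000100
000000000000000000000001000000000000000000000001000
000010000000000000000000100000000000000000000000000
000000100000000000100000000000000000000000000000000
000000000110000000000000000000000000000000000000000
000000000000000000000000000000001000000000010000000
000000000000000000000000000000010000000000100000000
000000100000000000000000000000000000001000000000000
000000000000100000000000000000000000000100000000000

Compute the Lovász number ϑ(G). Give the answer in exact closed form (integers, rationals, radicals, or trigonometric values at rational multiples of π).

51*cos(pi/51)/(cos(pi/51) + 1)

deg(inyy) = 2; N(inyy) = {cqxf, akym}.
N(njsb) = {ehxl, rrkw}, |N(njsb)| = 2.
N(meoo) = {ahja, ybay}, |N(meoo)| = 2.
Vertex lhyr has 2 neighbors: hnqu, dmcg.
2-regular, N=51; the odd cycle C_{51}.
A has 26 distinct eigenvalues ≈ [2.0, 1.9848, 1.9396, 1.8649, 1.762, 1.6324, 1.478, 1.3012, 1.1047, 0.8915, 0.6647, 0.4279, 0.1845, -0.0616, -0.3068, -0.5473, -0.7796, -1.0, -1.2053, -1.3923, -1.5582, -1.7004, -1.8169, -1.9059, -1.9659, -1.9962].
−51·(-2*cos(pi/51)) / ((2)−(-2*cos(pi/51))) = 51*cos(pi/51)/(cos(pi/51) + 1) = ϑ(G).
= 25.47579449… (decimal).
Check 25 ≤ 51*cos(pi/51)/(cos(pi/51) + 1) ≤ 26: both strict.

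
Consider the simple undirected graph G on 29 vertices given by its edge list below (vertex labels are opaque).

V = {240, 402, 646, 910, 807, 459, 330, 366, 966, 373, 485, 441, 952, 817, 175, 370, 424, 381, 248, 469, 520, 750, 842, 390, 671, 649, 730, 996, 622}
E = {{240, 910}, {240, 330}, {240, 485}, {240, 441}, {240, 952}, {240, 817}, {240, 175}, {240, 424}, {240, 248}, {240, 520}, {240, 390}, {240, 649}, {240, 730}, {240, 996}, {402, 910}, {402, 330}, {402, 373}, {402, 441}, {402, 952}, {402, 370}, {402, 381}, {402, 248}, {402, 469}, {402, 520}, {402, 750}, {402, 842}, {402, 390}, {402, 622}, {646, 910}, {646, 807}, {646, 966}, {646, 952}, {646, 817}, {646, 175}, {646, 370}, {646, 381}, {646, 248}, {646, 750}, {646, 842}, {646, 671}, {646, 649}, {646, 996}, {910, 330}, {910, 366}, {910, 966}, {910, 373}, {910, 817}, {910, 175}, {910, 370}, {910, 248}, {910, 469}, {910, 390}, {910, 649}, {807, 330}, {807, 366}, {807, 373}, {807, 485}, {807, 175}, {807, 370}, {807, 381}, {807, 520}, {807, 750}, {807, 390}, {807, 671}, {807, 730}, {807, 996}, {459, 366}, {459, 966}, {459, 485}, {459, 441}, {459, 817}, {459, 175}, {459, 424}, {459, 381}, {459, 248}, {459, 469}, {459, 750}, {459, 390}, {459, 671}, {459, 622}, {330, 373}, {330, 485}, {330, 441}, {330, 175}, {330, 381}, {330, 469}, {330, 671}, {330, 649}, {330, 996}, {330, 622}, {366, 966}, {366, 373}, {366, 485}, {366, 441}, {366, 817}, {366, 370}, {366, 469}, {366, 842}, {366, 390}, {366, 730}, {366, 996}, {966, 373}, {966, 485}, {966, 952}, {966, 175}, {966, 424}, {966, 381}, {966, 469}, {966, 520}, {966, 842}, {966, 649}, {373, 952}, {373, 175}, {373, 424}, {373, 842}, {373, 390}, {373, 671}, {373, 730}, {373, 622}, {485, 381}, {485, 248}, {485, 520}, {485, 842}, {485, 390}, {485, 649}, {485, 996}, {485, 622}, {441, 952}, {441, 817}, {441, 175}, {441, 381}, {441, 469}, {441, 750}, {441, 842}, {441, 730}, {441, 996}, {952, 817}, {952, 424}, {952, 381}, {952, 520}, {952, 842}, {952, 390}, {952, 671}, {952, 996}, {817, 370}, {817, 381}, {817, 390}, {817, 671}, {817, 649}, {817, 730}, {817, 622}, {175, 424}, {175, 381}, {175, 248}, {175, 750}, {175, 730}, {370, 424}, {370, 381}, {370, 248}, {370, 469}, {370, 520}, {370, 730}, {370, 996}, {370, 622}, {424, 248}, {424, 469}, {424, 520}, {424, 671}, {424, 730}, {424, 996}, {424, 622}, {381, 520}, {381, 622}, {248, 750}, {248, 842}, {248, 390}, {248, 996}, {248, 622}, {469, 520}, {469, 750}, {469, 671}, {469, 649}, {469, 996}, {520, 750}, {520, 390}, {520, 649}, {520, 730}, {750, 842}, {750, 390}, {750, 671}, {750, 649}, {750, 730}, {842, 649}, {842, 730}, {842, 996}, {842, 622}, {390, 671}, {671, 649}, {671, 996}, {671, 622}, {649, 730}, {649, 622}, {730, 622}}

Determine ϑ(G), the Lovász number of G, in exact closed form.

Vertex 240 has 14 neighbors: 910, 330, 485, 441, 952, 817, 175, 424, 248, 520, 390, 649, 730, 996.
N(390) = {240, 402, 910, 807, 459, 366, 373, 485, 952, 817, 248, 520, 750, 671}, |N(390)| = 14.
deg(381) = 14; N(381) = {402, 646, 807, 459, 330, 966, 485, 441, 952, 817, 175, 370, 520, 622}.
Vertex 817 has 14 neighbors: 240, 646, 910, 459, 366, 441, 952, 370, 381, 390, 671, 649, 730, 622.
Every vertex has degree 14 (N=29); Paley(29): SR with (k,λ,μ)=(14,6,7).
The 3 distinct eigenvalues: [14.0, 2.19258, -3.19258].
Lovász: ϑ = −29(-sqrt(29)/2 - 1/2)/(14+-(-sqrt(29)/2 - 1/2)) = sqrt(29).
Numerically 5.3851648.

sqrt(29)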